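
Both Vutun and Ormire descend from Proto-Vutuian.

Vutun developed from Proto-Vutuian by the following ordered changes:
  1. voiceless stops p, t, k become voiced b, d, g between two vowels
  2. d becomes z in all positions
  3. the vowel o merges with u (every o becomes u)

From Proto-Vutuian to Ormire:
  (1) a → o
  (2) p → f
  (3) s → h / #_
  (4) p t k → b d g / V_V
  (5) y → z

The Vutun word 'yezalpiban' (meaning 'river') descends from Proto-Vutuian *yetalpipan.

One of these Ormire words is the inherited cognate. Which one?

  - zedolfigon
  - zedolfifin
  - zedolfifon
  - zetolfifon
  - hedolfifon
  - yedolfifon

Ormire: start from *yetalpipan.
  rule 1 (vowel merger): yetalpipan → yetolpipon
  rule 2 (unconditioned shift): yetolpipon → yetolfifon
  rule 3: no change — yetolfifon
  rule 4 (intervocalic voicing): yetolfifon → yedolfifon
  rule 5 (unconditioned shift): yedolfifon → zedolfifon
  ⇒ Ormire zedolfifon
Among the options, 'zedolfifon' alone shows every Ormire change applied in order.

zedolfifon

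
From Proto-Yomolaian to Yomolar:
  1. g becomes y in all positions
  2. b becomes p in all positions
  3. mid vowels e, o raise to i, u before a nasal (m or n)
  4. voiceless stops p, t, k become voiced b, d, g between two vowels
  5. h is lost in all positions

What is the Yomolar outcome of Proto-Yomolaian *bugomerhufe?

puyumerufe

Yomolar: *bugomerhufe > buyomerhufe > puyomerhufe > puyumerhufe > puyumerufe  (by unconditioned shift, unconditioned shift, pre-nasal raising, h-loss)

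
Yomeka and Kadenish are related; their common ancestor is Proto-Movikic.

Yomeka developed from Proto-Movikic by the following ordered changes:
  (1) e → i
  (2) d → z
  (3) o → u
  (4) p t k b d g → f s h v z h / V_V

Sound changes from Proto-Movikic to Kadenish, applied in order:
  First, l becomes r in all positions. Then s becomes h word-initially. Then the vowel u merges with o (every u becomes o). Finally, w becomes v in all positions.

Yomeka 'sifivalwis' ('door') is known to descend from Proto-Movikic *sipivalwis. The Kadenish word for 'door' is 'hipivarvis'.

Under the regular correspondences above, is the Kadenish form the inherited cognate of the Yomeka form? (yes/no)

yes

Derive the expected Kadenish reflex of *sipivalwis:
Kadenish: start from *sipivalwis.
  rule 1 (unconditioned shift): sipivalwis → sipivarwis
  rule 2 (debuccalisation): sipivarwis → hipivarwis
  rule 3: no change — hipivarwis
  rule 4 (unconditioned shift): hipivarwis → hipivarvis
  ⇒ Kadenish hipivarvis
Kadenish 'hipivarvis' matches the regular reflex exactly, so the pair is cognate.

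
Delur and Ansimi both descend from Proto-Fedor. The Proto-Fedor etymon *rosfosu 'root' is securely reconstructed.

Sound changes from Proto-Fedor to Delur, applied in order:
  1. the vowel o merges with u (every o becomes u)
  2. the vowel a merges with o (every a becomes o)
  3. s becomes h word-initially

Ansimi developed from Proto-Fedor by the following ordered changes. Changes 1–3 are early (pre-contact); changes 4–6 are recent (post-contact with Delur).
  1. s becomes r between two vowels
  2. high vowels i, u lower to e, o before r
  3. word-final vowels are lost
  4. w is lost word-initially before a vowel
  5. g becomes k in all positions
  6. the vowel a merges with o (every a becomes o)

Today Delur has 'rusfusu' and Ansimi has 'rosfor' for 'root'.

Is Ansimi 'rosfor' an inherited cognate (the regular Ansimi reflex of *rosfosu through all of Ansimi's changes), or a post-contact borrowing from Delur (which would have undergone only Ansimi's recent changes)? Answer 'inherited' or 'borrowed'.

inherited

If inherited, *rosfosu would pass through all of Ansimi's changes:
Ansimi: *rosfosu
  rosfosu → rosforu   [rhotacism]
  rosforu (rule 2 does not apply)
  rosforu → rosfor   [apocope]
  rosfor (rule 4 does not apply)
  rosfor (rule 5 does not apply)
  rosfor (rule 6 does not apply)
  giving Ansimi rosfor.
If borrowed from Delur 'rusfusu' after the early changes, it would undergo only the recent ones:
  rule 4 (glide loss): no change (rusfusu)
  rule 5 (unconditioned shift): no change (rusfusu)
  rule 6 (vowel merger): no change (rusfusu)
  ⇒ as a loan: rusfusu
Ansimi 'rosfor' matches the inherited outcome exactly, so it is an inherited cognate, not a loan.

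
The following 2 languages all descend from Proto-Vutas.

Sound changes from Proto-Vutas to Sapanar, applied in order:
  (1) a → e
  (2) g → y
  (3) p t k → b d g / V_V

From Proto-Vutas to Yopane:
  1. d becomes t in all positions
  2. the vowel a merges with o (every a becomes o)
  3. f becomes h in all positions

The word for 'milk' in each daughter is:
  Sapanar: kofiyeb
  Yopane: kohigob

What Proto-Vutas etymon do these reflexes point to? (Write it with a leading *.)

Position 3: Sapanar has f, Yopane has h. Sapanar preserves f here (none of its changes turn any other segment into f), so the proto-segment is *f.
Position 6: Sapanar has e, Yopane has o. Taking the neighbouring segments as reconstructed: Sapanar e could go back to *a or *e; Yopane o could go back to *a or *o — the one source consistent with every daughter is *a.
Position 5: Sapanar has y, Yopane has g. Yopane preserves g here (none of its changes turn any other segment into g), so the proto-segment is *g.
This points to *kofigab. Verify forward in each daughter:
Sapanar: *kofigab
  kofigab → kofigeb   [vowel merger]
  kofigeb → kofiyeb   [unconditioned shift]
  kofiyeb (rule 3 does not apply)
  giving Sapanar kofiyeb.
Yopane: *kofigab
  kofigab (rule 1 does not apply)
  kofigab → kofigob   [vowel merger]
  kofigob → kohigob   [unconditioned shift]
  giving Yopane kohigob.
Only *kofigab yields all of Sapanar kofiyeb, Yopane kohigob.

*kofigab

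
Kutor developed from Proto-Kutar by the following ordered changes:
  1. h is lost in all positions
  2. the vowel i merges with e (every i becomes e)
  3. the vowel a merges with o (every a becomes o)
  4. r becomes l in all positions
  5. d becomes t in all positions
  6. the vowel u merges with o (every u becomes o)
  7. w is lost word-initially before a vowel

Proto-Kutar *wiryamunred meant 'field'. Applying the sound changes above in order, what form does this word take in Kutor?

Kutor: start from *wiryamunred.
  rule 1: no change — wiryamunred
  rule 2 (vowel merger): wiryamunred → weryamunred
  rule 3 (vowel merger): weryamunred → weryomunred
  rule 4 (unconditioned shift): weryomunred → welyomunled
  rule 5 (unconditioned shift): welyomunled → welyomunlet
  rule 6 (vowel merger): welyomunlet → welyomonlet
  rule 7 (glide loss): welyomonlet → elyomonlet
  ⇒ Kutor elyomonlet

elyomonlet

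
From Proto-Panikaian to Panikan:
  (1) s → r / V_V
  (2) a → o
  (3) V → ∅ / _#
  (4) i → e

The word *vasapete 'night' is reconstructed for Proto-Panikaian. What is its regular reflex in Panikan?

Panikan: *vasapete
  vasapete → varapete   [rhotacism]
  varapete → voropete   [vowel merger]
  voropete → voropet   [apocope]
  voropet (rule 4 does not apply)
  giving Panikan voropet.

voropet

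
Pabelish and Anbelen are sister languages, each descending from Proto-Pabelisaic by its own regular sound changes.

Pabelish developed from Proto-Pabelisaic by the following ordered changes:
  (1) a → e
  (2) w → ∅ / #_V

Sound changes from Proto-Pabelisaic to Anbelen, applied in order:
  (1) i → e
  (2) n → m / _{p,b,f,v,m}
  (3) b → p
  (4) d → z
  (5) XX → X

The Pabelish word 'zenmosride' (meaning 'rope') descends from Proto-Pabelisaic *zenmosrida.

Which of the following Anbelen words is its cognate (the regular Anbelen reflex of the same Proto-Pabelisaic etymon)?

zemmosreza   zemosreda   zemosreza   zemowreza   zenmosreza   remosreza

Anbelen: *zenmosrida
  zenmosrida → zenmosreda   [vowel merger]
  zenmosreda → zemmosreda   [nasal place assimilation]
  zemmosreda (rule 3 does not apply)
  zemmosreda → zemmosreza   [unconditioned shift]
  zemmosreza → zemosreza   [degemination]
  giving Anbelen zemosreza.
Among the options, 'zemosreza' alone shows every Anbelen change applied in order.

zemosreza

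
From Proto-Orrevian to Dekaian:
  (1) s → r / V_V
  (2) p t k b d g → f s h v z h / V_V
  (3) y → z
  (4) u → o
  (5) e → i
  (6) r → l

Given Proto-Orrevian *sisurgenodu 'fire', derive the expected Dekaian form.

Dekaian: *sisurgenodu
  sisurgenodu → sirurgenodu   [rhotacism]
  sirurgenodu → sirurgenozu   [intervocalic lenition]
  sirurgenozu (rule 3 does not apply)
  sirurgenozu → sirorgenozo   [vowel merger]
  sirorgenozo → sirorginozo   [vowel merger]
  sirorginozo → silolginozo   [unconditioned shift]
  giving Dekaian silolginozo.

silolginozo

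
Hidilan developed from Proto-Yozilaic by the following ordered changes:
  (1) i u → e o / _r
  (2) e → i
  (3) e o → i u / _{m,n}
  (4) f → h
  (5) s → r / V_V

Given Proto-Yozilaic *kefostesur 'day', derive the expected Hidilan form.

kihostiror

Hidilan: *kefostesur
  kefostesur → kefostesor   [pre-rhotic lowering]
  kefostesor → kifostisor   [vowel merger]
  kifostisor (rule 3 does not apply)
  kifostisor → kihostisor   [unconditioned shift]
  kihostisor → kihostiror   [rhotacism]
  giving Hidilan kihostiror.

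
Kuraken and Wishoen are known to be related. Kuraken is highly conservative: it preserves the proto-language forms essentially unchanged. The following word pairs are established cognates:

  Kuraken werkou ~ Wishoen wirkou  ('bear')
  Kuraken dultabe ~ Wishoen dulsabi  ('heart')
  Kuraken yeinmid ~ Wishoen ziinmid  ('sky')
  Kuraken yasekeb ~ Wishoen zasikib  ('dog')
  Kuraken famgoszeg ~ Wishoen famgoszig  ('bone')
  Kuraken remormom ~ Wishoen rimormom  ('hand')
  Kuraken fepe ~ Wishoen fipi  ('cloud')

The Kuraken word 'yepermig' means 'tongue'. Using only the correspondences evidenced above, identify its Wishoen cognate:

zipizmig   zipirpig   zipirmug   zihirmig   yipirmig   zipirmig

zipirmig

yeinmid ~ ziinmid — Kuraken y corresponds to Wishoen z word-initially before a front vowel.
fepe ~ fipi — Kuraken e corresponds to Wishoen i after a consonant, before a labial obstruent.
werkou ~ wirkou — Kuraken e corresponds to Wishoen i after a consonant, before r.
Applying these to Kuraken 'yepermig':
  yepermig → zepermig   (y→z word-initially before a front vowel)
  zepermig → zipermig   (e→i after a consonant, before a labial obstruent)
  zipermig → zipirmig   (e→i after a consonant, before r)
So the Wishoen cognate is 'zipirmig'.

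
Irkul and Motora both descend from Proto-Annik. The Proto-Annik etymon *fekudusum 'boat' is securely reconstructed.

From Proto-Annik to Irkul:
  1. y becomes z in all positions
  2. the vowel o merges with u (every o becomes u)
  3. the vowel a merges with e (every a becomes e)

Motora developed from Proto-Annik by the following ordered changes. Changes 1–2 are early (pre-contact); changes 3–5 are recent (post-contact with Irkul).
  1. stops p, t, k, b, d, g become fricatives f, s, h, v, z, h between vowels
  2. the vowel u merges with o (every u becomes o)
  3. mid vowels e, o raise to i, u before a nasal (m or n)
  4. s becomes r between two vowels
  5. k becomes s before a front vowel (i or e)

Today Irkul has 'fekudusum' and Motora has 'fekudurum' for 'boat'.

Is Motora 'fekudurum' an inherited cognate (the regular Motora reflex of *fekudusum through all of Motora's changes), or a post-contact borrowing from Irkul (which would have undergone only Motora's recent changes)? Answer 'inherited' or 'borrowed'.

borrowed

If inherited, *fekudusum would pass through all of Motora's changes:
Motora: start from *fekudusum.
  rule 1 (intervocalic lenition): fekudusum → fehuzusum
  rule 2 (vowel merger): fehuzusum → fehozosom
  rule 3 (pre-nasal raising): fehozosom → fehozosum
  rule 4 (rhotacism): fehozosum → fehozorum
  rule 5: no change — fehozorum
  ⇒ Motora fehozorum
If borrowed from Irkul 'fekudusum' after the early changes, it would undergo only the recent ones:
  rule 3 (pre-nasal raising): no change (fekudusum)
  rule 4 (rhotacism): fekudusum → fekudurum
  rule 5 (palatalisation): no change (fekudurum)
  ⇒ as a loan: fekudurum
Motora 'fekudurum' matches the loan outcome 'fekudurum', not the inherited 'fehozorum' — it skipped the early Motora changes, so it was borrowed from Irkul.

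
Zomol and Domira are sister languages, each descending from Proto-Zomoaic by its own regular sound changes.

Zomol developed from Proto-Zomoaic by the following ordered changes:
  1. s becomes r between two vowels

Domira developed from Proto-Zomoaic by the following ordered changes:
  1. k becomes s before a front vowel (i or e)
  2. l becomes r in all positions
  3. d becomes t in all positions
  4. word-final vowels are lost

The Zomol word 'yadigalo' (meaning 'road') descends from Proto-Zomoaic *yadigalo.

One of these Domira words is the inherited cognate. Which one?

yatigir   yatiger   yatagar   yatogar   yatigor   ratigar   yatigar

yatigar

Domira: start from *yadigalo.
  rule 1: no change — yadigalo
  rule 2 (unconditioned shift): yadigalo → yadigaro
  rule 3 (unconditioned shift): yadigaro → yatigaro
  rule 4 (apocope): yatigaro → yatigar
  ⇒ Domira yatigar
The other candidates each miss or misapply at least one Domira change.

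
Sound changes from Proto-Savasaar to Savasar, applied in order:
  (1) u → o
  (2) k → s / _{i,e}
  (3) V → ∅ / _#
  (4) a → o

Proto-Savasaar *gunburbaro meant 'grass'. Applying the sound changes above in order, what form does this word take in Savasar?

Savasar: *gunburbaro
  gunburbaro → gonborbaro   [vowel merger]
  gonborbaro (rule 2 does not apply)
  gonborbaro → gonborbar   [apocope]
  gonborbar → gonborbor   [vowel merger]
  giving Savasar gonborbor.

gonborbor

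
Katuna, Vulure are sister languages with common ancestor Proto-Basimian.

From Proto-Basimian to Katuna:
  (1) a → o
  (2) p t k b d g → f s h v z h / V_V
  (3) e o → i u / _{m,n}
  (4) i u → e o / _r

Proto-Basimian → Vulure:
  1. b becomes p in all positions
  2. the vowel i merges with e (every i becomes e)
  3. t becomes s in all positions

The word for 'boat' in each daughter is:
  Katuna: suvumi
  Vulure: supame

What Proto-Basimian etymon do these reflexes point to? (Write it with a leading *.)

*subami

Position 4: Katuna has u, Vulure has a. Vulure preserves a here (none of its changes turn any other segment into a), so the proto-segment is *a.
Position 6: Katuna has i, Vulure has e. Taking the neighbouring segments as reconstructed: Katuna i can only go back to *i; Vulure e could go back to *e or *i — the one source consistent with every daughter is *i.
Continuing position by position gives *subami; check it forward:
Katuna: *subami
  subami → subomi   [vowel merger]
  subomi → suvomi   [intervocalic lenition]
  suvomi → suvumi   [pre-nasal raising]
  suvumi (rule 4 does not apply)
  giving Katuna suvumi.
Vulure: start from *subami.
  rule 1 (unconditioned shift): subami → supami
  rule 2 (vowel merger): supami → supame
  rule 3: no change — supame
  ⇒ Vulure supame
*subami is the unique common source.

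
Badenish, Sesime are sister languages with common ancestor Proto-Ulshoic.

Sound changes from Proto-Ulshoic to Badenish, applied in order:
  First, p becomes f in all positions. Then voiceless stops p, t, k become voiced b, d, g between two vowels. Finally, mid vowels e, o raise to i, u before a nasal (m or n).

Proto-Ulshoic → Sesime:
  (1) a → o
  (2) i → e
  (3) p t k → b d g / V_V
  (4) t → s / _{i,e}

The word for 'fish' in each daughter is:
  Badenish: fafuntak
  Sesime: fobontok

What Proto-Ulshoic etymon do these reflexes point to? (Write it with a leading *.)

*fapontak

Position 4: Badenish has u, Sesime has o. Taking the neighbouring segments as reconstructed: Badenish u could go back to *o or *u; Sesime o could go back to *a or *o — the one source consistent with every daughter is *o.
Position 3: Badenish has f, Sesime has b. Taking the neighbouring segments as reconstructed: Badenish f could go back to *p or *f; Sesime b could go back to *p or *b — the one source consistent with every daughter is *p.
Continuing position by position gives *fapontak; check it forward:
Badenish: start from *fapontak.
  rule 1 (unconditioned shift): fapontak → fafontak
  rule 2: no change — fafontak
  rule 3 (pre-nasal raising): fafontak → fafuntak
  ⇒ Badenish fafuntak
Sesime: *fapontak > fopontok > fobontok  (by vowel merger, intervocalic voicing)
Only *fapontak yields all of Badenish fafuntak, Sesime fobontok.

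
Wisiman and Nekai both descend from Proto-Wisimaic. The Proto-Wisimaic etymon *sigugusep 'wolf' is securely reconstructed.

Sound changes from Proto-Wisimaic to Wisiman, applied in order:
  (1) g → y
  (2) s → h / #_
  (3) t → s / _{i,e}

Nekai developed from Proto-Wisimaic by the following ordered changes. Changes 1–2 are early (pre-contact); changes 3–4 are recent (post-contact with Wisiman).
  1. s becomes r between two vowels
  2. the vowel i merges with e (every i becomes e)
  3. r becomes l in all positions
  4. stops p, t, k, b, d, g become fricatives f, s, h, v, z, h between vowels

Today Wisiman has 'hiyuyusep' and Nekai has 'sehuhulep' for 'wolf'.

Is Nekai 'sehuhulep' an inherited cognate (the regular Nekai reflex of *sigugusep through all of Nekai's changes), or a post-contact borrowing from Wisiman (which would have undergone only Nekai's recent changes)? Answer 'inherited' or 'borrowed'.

If inherited, *sigugusep would pass through all of Nekai's changes:
Nekai: *sigugusep > sigugurep > segugurep > segugulep > sehuhulep  (by rhotacism, vowel merger, unconditioned shift, intervocalic lenition)
If borrowed from Wisiman 'hiyuyusep' after the early changes, it would undergo only the recent ones:
  rule 3 (unconditioned shift): no change (hiyuyusep)
  rule 4 (intervocalic lenition): no change (hiyuyusep)
  ⇒ as a loan: hiyuyusep
Nekai 'sehuhulep' matches the inherited outcome exactly, so it is an inherited cognate, not a loan.

inherited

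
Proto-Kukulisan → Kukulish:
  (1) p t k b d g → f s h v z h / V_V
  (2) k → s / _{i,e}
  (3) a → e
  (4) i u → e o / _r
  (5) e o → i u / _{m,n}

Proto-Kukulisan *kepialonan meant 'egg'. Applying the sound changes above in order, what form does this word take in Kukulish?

Kukulish: *kepialonan
  kepialonan → kefialonan   [intervocalic lenition]
  kefialonan → sefialonan   [palatalisation]
  sefialonan → sefielonen   [vowel merger]
  sefielonen (rule 4 does not apply)
  sefielonen → sefielunin   [pre-nasal raising]
  giving Kukulish sefielunin.

sefielunin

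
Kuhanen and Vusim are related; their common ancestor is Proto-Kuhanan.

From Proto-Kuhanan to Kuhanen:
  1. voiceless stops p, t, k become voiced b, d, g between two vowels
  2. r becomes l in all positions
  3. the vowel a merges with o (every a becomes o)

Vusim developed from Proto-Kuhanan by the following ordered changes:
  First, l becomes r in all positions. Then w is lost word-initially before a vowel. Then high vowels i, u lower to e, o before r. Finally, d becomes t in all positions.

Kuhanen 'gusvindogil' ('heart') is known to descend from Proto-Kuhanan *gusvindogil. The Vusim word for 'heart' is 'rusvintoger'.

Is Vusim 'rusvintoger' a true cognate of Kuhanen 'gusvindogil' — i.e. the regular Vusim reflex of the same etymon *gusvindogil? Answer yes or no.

Derive the expected Vusim reflex of *gusvindogil:
Vusim: *gusvindogil
  gusvindogil → gusvindogir   [unconditioned shift]
  gusvindogir (rule 2 does not apply)
  gusvindogir → gusvindoger   [pre-rhotic lowering]
  gusvindoger → gusvintoger   [unconditioned shift]
  giving Vusim gusvintoger.
The regular Vusim reflex would be 'gusvintoger', but the attested form is 'rusvintoger'. The correspondence is irregular, so they are not cognates (the Vusim form has a different source).

no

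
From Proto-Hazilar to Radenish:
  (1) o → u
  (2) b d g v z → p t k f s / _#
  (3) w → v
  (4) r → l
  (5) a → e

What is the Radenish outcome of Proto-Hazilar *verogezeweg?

Radenish: *verogezeweg
  verogezeweg → verugezeweg   [vowel merger]
  verugezeweg → verugezewek   [final devoicing]
  verugezewek → verugezevek   [unconditioned shift]
  verugezevek → velugezevek   [unconditioned shift]
  velugezevek (rule 5 does not apply)
  giving Radenish velugezevek.

velugezevek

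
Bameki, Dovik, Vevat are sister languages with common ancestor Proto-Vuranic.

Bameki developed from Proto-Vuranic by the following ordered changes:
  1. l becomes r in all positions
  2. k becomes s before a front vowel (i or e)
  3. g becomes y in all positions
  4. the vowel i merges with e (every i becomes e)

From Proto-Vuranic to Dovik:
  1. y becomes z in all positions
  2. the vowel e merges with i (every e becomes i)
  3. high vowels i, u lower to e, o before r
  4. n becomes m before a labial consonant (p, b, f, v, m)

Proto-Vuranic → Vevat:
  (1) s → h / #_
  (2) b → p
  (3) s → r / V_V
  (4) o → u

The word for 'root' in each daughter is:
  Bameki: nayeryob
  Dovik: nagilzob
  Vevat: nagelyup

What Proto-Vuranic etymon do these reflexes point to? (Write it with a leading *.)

Position 5: Bameki has r, Dovik has l, Vevat has l. Dovik preserves l here (none of its changes turn any other segment into l), so the proto-segment is *l.
Position 7: Bameki has o, Dovik has o, Vevat has u. Bameki preserves o here (none of its changes turn any other segment into o), so the proto-segment is *o.
This points to *nagelyob. Verify forward in each daughter:
Bameki: *nagelyob
  nagelyob → nageryob   [unconditioned shift]
  nageryob (rule 2 does not apply)
  nageryob → nayeryob   [unconditioned shift]
  nayeryob (rule 4 does not apply)
  giving Bameki nayeryob.
Dovik: *nagelyob > nagelzob > nagilzob  (by unconditioned shift, vowel merger)
Vevat: start from *nagelyob.
  rule 1: no change — nagelyob
  rule 2 (unconditioned shift): nagelyob → nagelyop
  rule 3: no change — nagelyop
  rule 4 (vowel merger): nagelyop → nagelyup
  ⇒ Vevat nagelyup
Only *nagelyob yields all of Bameki nayeryob, Dovik nagilzob, Vevat nagelyup.

*nagelyob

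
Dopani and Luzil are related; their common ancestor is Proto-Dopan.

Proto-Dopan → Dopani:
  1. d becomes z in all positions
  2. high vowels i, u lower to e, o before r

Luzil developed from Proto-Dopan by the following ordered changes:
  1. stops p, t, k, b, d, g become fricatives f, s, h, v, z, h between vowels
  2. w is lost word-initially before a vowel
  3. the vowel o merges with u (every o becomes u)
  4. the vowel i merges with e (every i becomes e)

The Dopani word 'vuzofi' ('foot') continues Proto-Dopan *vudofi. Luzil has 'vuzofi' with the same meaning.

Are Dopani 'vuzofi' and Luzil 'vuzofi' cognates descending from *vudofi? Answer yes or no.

no

Derive the expected Luzil reflex of *vudofi:
Luzil: start from *vudofi.
  rule 1 (intervocalic lenition): vudofi → vuzofi
  rule 2: no change — vuzofi
  rule 3 (vowel merger): vuzofi → vuzufi
  rule 4 (vowel merger): vuzufi → vuzufe
  ⇒ Luzil vuzufe
The regular Luzil reflex would be 'vuzufe', but the attested form is 'vuzofi'. The correspondence is irregular, so they are not cognates (the Luzil form has a different source).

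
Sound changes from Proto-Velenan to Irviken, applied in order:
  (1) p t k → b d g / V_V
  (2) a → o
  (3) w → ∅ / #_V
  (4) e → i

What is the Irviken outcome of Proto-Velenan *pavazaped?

Irviken: *pavazaped
  pavazaped → pavazabed   [intervocalic voicing]
  pavazabed → povozobed   [vowel merger]
  povozobed (rule 3 does not apply)
  povozobed → povozobid   [vowel merger]
  giving Irviken povozobid.

povozobid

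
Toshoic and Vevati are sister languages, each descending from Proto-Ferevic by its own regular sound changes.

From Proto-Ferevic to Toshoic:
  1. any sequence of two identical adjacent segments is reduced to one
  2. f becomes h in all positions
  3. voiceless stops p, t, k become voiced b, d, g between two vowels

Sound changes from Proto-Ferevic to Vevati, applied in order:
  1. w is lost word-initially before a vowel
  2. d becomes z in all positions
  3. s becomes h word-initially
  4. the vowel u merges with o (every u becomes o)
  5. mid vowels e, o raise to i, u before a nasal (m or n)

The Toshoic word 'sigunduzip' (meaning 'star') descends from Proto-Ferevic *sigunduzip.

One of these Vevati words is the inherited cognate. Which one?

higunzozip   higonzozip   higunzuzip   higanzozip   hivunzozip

Vevati: *sigunduzip > sigunzuzip > higunzuzip > higonzozip > higunzozip  (by unconditioned shift, debuccalisation, vowel merger, pre-nasal raising)
Only 'higunzozip' matches the regular Vevati development of *sigunduzip.

higunzozip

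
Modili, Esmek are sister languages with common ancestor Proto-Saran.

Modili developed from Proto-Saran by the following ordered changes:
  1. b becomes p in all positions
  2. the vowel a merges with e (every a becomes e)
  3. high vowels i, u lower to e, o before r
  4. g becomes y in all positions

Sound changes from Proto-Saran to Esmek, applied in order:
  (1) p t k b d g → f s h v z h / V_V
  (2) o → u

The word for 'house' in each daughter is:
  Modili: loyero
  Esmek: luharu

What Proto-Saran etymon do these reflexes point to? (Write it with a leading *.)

Position 6: Modili has o, Esmek has u. Taking the neighbouring segments as reconstructed: Modili o can only go back to *o; Esmek u could go back to *o or *u — the one source consistent with every daughter is *o.
Position 4: Modili has e, Esmek has a. Esmek preserves a here (none of its changes turn any other segment into a), so the proto-segment is *a.
Position 2: Modili has o, Esmek has u. Taking the neighbouring segments as reconstructed: Modili o can only go back to *o; Esmek u could go back to *o or *u — the one source consistent with every daughter is *o.
Verify the candidate proto-form against each daughter:
Modili: start from *logaro.
  rule 1: no change — logaro
  rule 2 (vowel merger): logaro → logero
  rule 3: no change — logero
  rule 4 (unconditioned shift): logero → loyero
  ⇒ Modili loyero
Esmek: *logaro > loharo > luharu  (by intervocalic lenition, vowel merger)
No other proto-form is consistent with every reflex, so the reconstruction is *logaro.

*logaro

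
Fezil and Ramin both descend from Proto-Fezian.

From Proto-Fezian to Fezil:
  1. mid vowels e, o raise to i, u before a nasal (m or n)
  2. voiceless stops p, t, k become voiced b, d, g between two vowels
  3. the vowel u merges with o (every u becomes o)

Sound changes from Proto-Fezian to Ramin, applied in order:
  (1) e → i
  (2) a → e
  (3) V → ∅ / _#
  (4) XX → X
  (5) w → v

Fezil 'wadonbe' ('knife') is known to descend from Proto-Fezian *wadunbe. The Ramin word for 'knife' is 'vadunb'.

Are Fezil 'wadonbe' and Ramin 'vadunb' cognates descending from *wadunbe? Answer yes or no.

no

Derive the expected Ramin reflex of *wadunbe:
Ramin: *wadunbe
  wadunbe → wadunbi   [vowel merger]
  wadunbi → wedunbi   [vowel merger]
  wedunbi → wedunb   [apocope]
  wedunb (rule 4 does not apply)
  wedunb → vedunb   [unconditioned shift]
  giving Ramin vedunb.
The regular Ramin reflex would be 'vedunb', but the attested form is 'vadunb'. The correspondence is irregular, so they are not cognates (the Ramin form has a different source).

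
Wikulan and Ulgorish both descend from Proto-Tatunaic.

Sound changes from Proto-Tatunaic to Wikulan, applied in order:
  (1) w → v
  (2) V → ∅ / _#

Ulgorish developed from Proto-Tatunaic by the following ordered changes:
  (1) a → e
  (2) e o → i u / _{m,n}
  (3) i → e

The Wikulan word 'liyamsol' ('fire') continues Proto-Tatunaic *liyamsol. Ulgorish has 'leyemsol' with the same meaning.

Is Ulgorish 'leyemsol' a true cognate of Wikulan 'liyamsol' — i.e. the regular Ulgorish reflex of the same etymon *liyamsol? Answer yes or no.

yes

Derive the expected Ulgorish reflex of *liyamsol:
Ulgorish: *liyamsol
  liyamsol → liyemsol   [vowel merger]
  liyemsol → liyimsol   [pre-nasal raising]
  liyimsol → leyemsol   [vowel merger]
  giving Ulgorish leyemsol.
Ulgorish 'leyemsol' matches the regular reflex exactly, so the pair is cognate.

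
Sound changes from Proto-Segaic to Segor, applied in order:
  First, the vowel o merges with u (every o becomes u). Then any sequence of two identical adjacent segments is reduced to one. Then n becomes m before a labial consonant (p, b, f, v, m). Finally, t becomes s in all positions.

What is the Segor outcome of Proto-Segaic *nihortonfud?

nihursumfud

Segor: start from *nihortonfud.
  rule 1 (vowel merger): nihortonfud → nihurtunfud
  rule 2: no change — nihurtunfud
  rule 3 (nasal place assimilation): nihurtunfud → nihurtumfud
  rule 4 (unconditioned shift): nihurtumfud → nihursumfud
  ⇒ Segor nihursumfud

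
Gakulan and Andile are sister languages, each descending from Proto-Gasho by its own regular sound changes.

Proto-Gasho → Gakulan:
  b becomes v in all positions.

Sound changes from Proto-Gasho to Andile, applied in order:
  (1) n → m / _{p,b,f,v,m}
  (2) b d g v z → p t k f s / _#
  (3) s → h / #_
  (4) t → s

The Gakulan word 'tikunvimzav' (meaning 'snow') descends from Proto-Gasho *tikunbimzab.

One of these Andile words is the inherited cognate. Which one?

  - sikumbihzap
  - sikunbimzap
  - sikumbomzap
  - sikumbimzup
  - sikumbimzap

Andile: *tikunbimzab > tikumbimzab > tikumbimzap > sikumbimzap  (by nasal place assimilation, final devoicing, unconditioned shift)
Among the options, 'sikumbimzap' alone shows every Andile change applied in order.

sikumbimzap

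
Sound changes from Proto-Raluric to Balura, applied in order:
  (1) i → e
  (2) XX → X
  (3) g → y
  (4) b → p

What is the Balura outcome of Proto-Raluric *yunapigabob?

yunapeyapop

Balura: start from *yunapigabob.
  rule 1 (vowel merger): yunapigabob → yunapegabob
  rule 2: no change — yunapegabob
  rule 3 (unconditioned shift): yunapegabob → yunapeyabob
  rule 4 (unconditioned shift): yunapeyabob → yunapeyapop
  ⇒ Balura yunapeyapop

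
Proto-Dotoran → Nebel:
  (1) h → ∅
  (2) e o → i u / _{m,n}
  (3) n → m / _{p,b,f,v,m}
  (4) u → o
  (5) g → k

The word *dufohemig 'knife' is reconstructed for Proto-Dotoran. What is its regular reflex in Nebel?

dofoimik

Nebel: *dufohemig > dufoemig > dufoimig > dofoimig > dofoimik  (by h-loss, pre-nasal raising, vowel merger, unconditioned shift)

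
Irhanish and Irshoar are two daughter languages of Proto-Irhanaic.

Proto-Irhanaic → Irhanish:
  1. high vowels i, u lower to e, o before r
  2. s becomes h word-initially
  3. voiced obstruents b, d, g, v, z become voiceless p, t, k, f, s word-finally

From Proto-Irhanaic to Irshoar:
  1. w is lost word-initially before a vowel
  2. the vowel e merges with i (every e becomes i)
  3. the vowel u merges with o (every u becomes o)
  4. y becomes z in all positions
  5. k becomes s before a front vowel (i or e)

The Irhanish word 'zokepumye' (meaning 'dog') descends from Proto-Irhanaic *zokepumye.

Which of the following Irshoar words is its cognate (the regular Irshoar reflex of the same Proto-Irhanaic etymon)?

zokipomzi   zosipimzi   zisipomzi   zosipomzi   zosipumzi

Irshoar: *zokepumye
  zokepumye (rule 1 does not apply)
  zokepumye → zokipumyi   [vowel merger]
  zokipumyi → zokipomyi   [vowel merger]
  zokipomyi → zokipomzi   [unconditioned shift]
  zokipomzi → zosipomzi   [palatalisation]
  giving Irshoar zosipomzi.
Among the options, 'zosipomzi' alone shows every Irshoar change applied in order.

zosipomzi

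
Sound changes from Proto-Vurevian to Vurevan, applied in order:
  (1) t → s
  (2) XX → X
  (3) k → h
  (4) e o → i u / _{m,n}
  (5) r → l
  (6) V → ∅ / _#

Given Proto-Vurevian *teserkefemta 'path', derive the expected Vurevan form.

seselhefims

Vurevan: *teserkefemta > seserkefemsa > seserhefemsa > seserhefimsa > seselhefimsa > seselhefims  (by unconditioned shift, unconditioned shift, pre-nasal raising, unconditioned shift, apocope)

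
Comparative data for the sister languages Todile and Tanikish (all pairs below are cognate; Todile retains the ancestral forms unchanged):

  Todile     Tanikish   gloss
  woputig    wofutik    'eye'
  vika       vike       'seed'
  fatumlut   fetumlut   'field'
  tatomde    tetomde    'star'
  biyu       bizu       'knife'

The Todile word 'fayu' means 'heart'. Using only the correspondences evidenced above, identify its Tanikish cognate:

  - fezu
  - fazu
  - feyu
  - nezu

fatumlut ~ fetumlut, tatomde ~ tetomde — Todile a corresponds to Tanikish e after a consonant, before a consonant other than r, m, n, p, b, f, v.
biyu ~ bizu — Todile y corresponds to Tanikish z between vowels (before a back vowel).
Applying these to Todile 'fayu':
  fayu → feyu   (a→e after a consonant, before a consonant other than r, m, n, p, b, f, v)
  feyu → fezu   (y→z between vowels (before a back vowel))
So the Tanikish cognate is 'fezu'.

fezu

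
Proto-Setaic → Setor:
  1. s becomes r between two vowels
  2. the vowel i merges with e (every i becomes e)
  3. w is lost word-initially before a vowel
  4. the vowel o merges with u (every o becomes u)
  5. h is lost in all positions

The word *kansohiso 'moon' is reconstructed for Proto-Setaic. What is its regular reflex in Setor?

kansueru

Setor: *kansohiso > kansohiro > kansohero > kansuheru > kansueru  (by rhotacism, vowel merger, vowel merger, h-loss)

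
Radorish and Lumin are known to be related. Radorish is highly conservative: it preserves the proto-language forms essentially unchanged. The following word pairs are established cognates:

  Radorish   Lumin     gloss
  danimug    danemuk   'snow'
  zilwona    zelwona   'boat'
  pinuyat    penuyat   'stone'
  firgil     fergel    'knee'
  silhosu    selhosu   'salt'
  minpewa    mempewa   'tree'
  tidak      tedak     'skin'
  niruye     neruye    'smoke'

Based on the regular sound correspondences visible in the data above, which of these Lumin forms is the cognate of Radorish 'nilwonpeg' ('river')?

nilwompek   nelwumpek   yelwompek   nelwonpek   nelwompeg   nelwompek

zilwona ~ zelwona, firgil ~ fergel — Radorish i corresponds to Lumin e after a consonant, before a consonant other than r, m, n, p, b, f, v.
minpewa ~ mempewa — Radorish n corresponds to Lumin m after a vowel, before a labial obstruent.
danimug ~ danemuk — Radorish g corresponds to Lumin k word-finally.
Applying these to Radorish 'nilwonpeg':
  nilwonpeg → nelwonpeg   (i→e after a consonant, before a consonant other than r, m, n, p, b, f, v)
  nelwonpeg → nelwompeg   (n→m after a vowel, before a labial obstruent)
  nelwompeg → nelwompek   (g→k word-finally)
So the Lumin cognate is 'nelwompek'.

nelwompek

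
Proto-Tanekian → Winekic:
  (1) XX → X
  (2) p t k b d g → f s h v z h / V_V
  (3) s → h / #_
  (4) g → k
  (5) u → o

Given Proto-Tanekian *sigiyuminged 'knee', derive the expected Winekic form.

hihiyominked

Winekic: *sigiyuminged
  sigiyuminged (rule 1 does not apply)
  sigiyuminged → sihiyuminged   [intervocalic lenition]
  sihiyuminged → hihiyuminged   [debuccalisation]
  hihiyuminged → hihiyuminked   [unconditioned shift]
  hihiyuminked → hihiyominked   [vowel merger]
  giving Winekic hihiyominked.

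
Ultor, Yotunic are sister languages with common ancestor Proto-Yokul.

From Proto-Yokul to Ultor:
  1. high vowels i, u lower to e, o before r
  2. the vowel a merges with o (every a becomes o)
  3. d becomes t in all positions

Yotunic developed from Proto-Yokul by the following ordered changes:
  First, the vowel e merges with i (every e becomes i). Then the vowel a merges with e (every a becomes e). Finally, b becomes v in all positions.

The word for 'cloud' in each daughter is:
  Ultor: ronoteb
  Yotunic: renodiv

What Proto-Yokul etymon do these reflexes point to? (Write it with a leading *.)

*ranodeb

Position 2: Ultor has o, Yotunic has e. In Yotunic, e can only continue *a, so the proto-segment is *a.
Position 6: Ultor has e, Yotunic has i. Taking the neighbouring segments as reconstructed: Ultor e can only go back to *e; Yotunic i could go back to *e or *i — the one source consistent with every daughter is *e.
Position 7: Ultor has b, Yotunic has v. Ultor preserves b here (none of its changes turn any other segment into b), so the proto-segment is *b.
Verify the candidate proto-form against each daughter:
Ultor: *ranodeb > ronodeb > ronoteb  (by vowel merger, unconditioned shift)
Yotunic: *ranodeb > ranodib > renodib > renodiv  (by vowel merger, vowel merger, unconditioned shift)
No other proto-form is consistent with every reflex, so the reconstruction is *ranodeb.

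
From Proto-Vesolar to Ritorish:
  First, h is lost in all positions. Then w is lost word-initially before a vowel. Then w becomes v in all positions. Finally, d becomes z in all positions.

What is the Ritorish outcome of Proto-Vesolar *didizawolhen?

Ritorish: *didizawolhen
  didizawolhen → didizawolen   [h-loss]
  didizawolen (rule 2 does not apply)
  didizawolen → didizavolen   [unconditioned shift]
  didizavolen → zizizavolen   [unconditioned shift]
  giving Ritorish zizizavolen.

zizizavolen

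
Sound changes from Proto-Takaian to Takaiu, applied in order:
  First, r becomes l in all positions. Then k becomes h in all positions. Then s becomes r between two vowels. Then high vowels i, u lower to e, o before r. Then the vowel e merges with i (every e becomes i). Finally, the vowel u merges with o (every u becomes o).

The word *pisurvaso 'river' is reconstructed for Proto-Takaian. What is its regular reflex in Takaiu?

pirolvaro

Takaiu: *pisurvaso > pisulvaso > pirulvaro > perulvaro > pirulvaro > pirolvaro  (by unconditioned shift, rhotacism, pre-rhotic lowering, vowel merger, vowel merger)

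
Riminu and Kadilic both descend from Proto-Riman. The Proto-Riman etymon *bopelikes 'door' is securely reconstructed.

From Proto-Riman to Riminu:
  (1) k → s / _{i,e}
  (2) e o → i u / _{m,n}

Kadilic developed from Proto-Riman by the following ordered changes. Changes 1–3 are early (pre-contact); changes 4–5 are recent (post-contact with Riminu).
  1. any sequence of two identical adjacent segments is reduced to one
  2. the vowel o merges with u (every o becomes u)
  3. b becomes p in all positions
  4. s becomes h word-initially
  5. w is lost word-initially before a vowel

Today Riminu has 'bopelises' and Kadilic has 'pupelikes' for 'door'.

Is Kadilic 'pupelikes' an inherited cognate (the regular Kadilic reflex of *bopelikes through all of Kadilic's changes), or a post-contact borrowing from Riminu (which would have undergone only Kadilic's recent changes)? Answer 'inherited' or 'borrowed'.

If inherited, *bopelikes would pass through all of Kadilic's changes:
Kadilic: *bopelikes
  bopelikes (rule 1 does not apply)
  bopelikes → bupelikes   [vowel merger]
  bupelikes → pupelikes   [unconditioned shift]
  pupelikes (rule 4 does not apply)
  pupelikes (rule 5 does not apply)
  giving Kadilic pupelikes.
If borrowed from Riminu 'bopelises' after the early changes, it would undergo only the recent ones:
  rule 4 (debuccalisation): no change (bopelises)
  rule 5 (glide loss): no change (bopelises)
  ⇒ as a loan: bopelises
Kadilic 'pupelikes' matches the inherited outcome exactly, so it is an inherited cognate, not a loan.

inherited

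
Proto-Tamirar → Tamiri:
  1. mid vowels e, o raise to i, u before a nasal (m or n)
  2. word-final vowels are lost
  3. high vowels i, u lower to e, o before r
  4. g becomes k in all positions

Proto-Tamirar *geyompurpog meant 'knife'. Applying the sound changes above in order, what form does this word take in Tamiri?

Tamiri: *geyompurpog > geyumpurpog > geyumporpog > keyumporpok  (by pre-nasal raising, pre-rhotic lowering, unconditioned shift)

keyumporpok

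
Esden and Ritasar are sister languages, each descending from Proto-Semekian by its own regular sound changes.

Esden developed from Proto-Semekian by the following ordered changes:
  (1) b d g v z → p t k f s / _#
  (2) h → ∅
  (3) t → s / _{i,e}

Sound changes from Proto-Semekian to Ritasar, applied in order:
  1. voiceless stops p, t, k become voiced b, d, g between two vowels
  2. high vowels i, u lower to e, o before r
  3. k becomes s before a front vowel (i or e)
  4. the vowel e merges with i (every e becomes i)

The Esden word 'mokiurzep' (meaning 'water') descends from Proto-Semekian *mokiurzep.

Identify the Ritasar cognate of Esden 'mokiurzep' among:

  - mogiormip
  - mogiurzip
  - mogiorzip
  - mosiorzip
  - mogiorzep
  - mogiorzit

mogiorzip

Ritasar: *mokiurzep
  mokiurzep → mogiurzep   [intervocalic voicing]
  mogiurzep → mogiorzep   [pre-rhotic lowering]
  mogiorzep (rule 3 does not apply)
  mogiorzep → mogiorzip   [vowel merger]
  giving Ritasar mogiorzip.
Among the options, 'mogiorzip' alone shows every Ritasar change applied in order.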